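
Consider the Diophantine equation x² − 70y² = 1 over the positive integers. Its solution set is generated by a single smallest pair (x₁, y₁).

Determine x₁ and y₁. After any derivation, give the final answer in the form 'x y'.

251 30

d=70: √d = [8; 2,1,2,1,2,16] (ℓ=6, even), read p_5/q_5
i=0: a=8 ⇒ p=8, q=1
…
i=2: a=1 ⇒ p=25, q=3
i=3: a=2 ⇒ p=67, q=8
i=4: a=1 ⇒ p=92, q=11
i=5: a=2 ⇒ p=251, q=30
fundamental: x₁=251, y₁=30  (since 63001 − 70·900 = 1)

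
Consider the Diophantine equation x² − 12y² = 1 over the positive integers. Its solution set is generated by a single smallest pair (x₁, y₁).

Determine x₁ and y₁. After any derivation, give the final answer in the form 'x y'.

7 2

d=12: √d = [3; 2,6] (ℓ=2, even), read p_1/q_1
step 0: (3, 1)  from 3·(1,0) + (0,1)
step 1: (7, 2)  from 2·(3,1) + (1,0)
→ (7, 2).  Check: 7²=49, 12·2²=48, difference 1.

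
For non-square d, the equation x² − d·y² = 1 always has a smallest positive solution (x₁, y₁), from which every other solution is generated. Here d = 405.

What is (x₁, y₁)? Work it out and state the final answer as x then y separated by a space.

161 8

√405 → a₀=20, period (8,40); ℓ=2 even so k=1
a_0=20:  p_0=20·1+0=20,  q_0=20·0+1=1
a_1=8:  p_1=8·20+1=161,  q_1=8·1+0=8
fundamental: x₁=161, y₁=8  (since 25921 − 405·64 = 1)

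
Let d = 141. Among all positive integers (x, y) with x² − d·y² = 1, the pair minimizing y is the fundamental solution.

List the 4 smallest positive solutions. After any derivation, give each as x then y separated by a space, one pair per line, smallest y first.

95 8
18049 1520
3429215 288792
651532801 54868960

√141 → a₀=11, period (1,6,1,22); ℓ=4 even so k=3
step 0: (11, 1)  from 11·(1,0) + (0,1)
step 1: (12, 1)  from 1·(11,1) + (1,0)
step 2: (83, 7)  from 6·(12,1) + (11,1)
step 3: (95, 8)  from 1·(83,7) + (12,1)
→ (95, 8).  Check: 95²=9025, 141·8²=9024, difference 1.
(95+8√141)^2 = 18049 + 1520√141
(95+8√141)^3 = 3429215 + 288792√141
(95+8√141)^4 = 651532801 + 54868960√141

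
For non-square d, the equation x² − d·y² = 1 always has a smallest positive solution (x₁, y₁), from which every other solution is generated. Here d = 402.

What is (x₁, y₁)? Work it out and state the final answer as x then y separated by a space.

401 20

d=402: √d = [20; 20,40] (ℓ=2, even), read p_1/q_1
i=0: a=20 ⇒ p=20, q=1
i=1: a=20 ⇒ p=401, q=20
→ (401, 20).  Check: 401²=160801, 402·20²=160800, difference 1.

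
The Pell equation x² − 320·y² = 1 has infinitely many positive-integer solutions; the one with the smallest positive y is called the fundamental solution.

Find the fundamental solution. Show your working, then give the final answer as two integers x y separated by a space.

d=320: √d = [17; 1,7,1,34] (ℓ=4, even), read p_3/q_3
i=0: a=17 ⇒ p=17, q=1
…
i=2: a=7 ⇒ p=143, q=8
i=3: a=1 ⇒ p=161, q=9
fundamental: x₁=161, y₁=9  (since 25921 − 320·81 = 1)

161 9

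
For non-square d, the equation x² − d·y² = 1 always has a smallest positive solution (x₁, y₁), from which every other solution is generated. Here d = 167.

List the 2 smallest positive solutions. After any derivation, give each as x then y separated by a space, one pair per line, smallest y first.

[12; 1,11,1,24] for √167; ℓ=4 ⇒ convergent index 3
k=0  a_k=12  p_k/q_k = 12/1
k=1  a_k=1  p_k/q_k = 13/1
k=2  a_k=11  p_k/q_k = 155/12
k=3  a_k=1  p_k/q_k = 168/13
(x₁, y₁) = (168, 13);  168² − 167·13² = 1 ✓
(x_2, y_2) = (168·168 + 167·13·13, 168·13 + 13·168) = (56447, 4368)

168 13
56447 4368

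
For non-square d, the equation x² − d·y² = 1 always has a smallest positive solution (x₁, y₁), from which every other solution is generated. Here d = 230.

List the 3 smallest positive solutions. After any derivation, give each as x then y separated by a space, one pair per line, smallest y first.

91 6
16561 1092
3014011 198738

d=230: √d = [15; 6,30] (ℓ=2, even), read p_1/q_1
a_0=15:  p_0=15·1+0=15,  q_0=15·0+1=1
a_1=6:  p_1=6·15+1=91,  q_1=6·1+0=6
(x₁, y₁) = (91, 6);  91² − 230·6² = 1 ✓
n=2: (91,6)∘(91,6) = (91·91+230·6·6, 91·6+6·91) = (16561,1092)
n=3: (16561,1092)∘(91,6) = (91·16561+230·6·1092, 91·1092+6·16561) = (3014011,198738)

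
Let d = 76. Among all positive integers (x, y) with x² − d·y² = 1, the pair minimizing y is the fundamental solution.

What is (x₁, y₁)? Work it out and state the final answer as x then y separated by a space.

[8; 1,2,1,1,5,4,5,1,1,2,1,16] for √76; ℓ=12 ⇒ convergent index 11
step 0: (8, 1)  from 8·(1,0) + (0,1)
…
step 3: (35, 4)  from 1·(26,3) + (9,1)
step 4: (61, 7)  from 1·(35,4) + (26,3)
…
step 7: (7445, 854)  from 5·(1421,163) + (340,39)
step 8: (8866, 1017)  from 1·(7445,854) + (1421,163)
step 9: (16311, 1871)  from 1·(8866,1017) + (7445,854)
step 10: (41488, 4759)  from 2·(16311,1871) + (8866,1017)
step 11: (57799, 6630)  from 1·(41488,4759) + (16311,1871)
(x₁, y₁) = (57799, 6630);  57799² − 76·6630² = 1 ✓

57799 6630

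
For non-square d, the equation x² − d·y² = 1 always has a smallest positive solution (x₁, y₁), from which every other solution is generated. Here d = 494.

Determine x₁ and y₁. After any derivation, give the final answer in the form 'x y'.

√494 = [22; 4,2,2,1,2,1,2,2,4,44, …], period ℓ=10 (even) → k=9
k=0  a_k=22  p_k/q_k = 22/1
k=1  a_k=4  p_k/q_k = 89/4
…
k=3  a_k=2  p_k/q_k = 489/22
…
k=6  a_k=1  p_k/q_k = 2556/115
…
k=8  a_k=2  p_k/q_k = 16514/743
k=9  a_k=4  p_k/q_k = 73035/3286
(x₁, y₁) = (73035, 3286);  73035² − 494·3286² = 1 ✓

73035 3286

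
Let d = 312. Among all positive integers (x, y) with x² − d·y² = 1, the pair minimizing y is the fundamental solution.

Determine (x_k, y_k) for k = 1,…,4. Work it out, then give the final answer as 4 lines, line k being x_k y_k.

√312 = [17; 1,1,1,34, …], period ℓ=4 (even) → k=3
step 0: (17, 1)  from 17·(1,0) + (0,1)
…
step 2: (35, 2)  from 1·(18,1) + (17,1)
step 3: (53, 3)  from 1·(35,2) + (18,1)
fundamental: x₁=53, y₁=3  (since 2809 − 312·9 = 1)
(53+3√312)^2 = 5617 + 318√312
(53+3√312)^3 = 595349 + 33705√312
(53+3√312)^4 = 63101377 + 3572412√312

53 3
5617 318
595349 33705
63101377 3572412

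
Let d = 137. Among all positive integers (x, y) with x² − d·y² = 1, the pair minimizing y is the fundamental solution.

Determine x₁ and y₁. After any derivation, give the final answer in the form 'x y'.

6083073 519712

[11; 1,2,2,1,1,2,2,1,22] for √137; ℓ=9 ⇒ convergent index 17
k=0  a_k=11  p_k/q_k = 11/1
…
k=3  a_k=2  p_k/q_k = 82/7
…
k=6  a_k=2  p_k/q_k = 515/44
…
k=15  a_k=2  p_k/q_k = 1796332/153471
k=16  a_k=2  p_k/q_k = 4286741/366241
k=17  a_k=1  p_k/q_k = 6083073/519712
(x₁, y₁) = (6083073, 519712);  6083073² − 137·519712² = 1 ✓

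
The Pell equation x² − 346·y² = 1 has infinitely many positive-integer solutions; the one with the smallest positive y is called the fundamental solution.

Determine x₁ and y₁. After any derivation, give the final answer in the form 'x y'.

√346 = [18; 1,1,1,1,36, …], period ℓ=5 (odd) → k=9
a_0=18:  p_0=18·1+0=18,  q_0=18·0+1=1
…
a_2=1:  p_2=1·19+18=37,  q_2=1·1+1=2
a_3=1:  p_3=1·37+19=56,  q_3=1·2+1=3
a_4=1:  p_4=1·56+37=93,  q_4=1·3+2=5
a_5=36:  p_5=36·93+56=3404,  q_5=36·5+3=183
…
a_7=1:  p_7=1·3497+3404=6901,  q_7=1·188+183=371
a_8=1:  p_8=1·6901+3497=10398,  q_8=1·371+188=559
a_9=1:  p_9=1·10398+6901=17299,  q_9=1·559+371=930
→ (17299, 930).  Check: 17299²=299255401, 346·930²=299255400, difference 1.

17299 930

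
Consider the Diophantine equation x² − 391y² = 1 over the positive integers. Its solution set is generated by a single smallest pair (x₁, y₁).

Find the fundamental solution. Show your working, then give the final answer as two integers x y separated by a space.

7338680 371133

√391 = [19; 1,3,2,2,1,…,3,1,38, …], period ℓ=16 (even) → k=15
a_0=19:  p_0=19·1+0=19,  q_0=19·0+1=1
a_1=1:  p_1=1·19+1=20,  q_1=1·1+0=1
…
a_4=2:  p_4=2·178+79=435,  q_4=2·9+4=22
a_5=1:  p_5=1·435+178=613,  q_5=1·22+9=31
a_6=1:  p_6=1·613+435=1048,  q_6=1·31+22=53
…
a_9=2:  p_9=2·52519+2709=107747,  q_9=2·2656+137=5449
…
a_13=2:  p_13=2·696292+268013=1660597,  q_13=2·35213+13554=83980
a_14=3:  p_14=3·1660597+696292=5678083,  q_14=3·83980+35213=287153
a_15=1:  p_15=1·5678083+1660597=7338680,  q_15=1·287153+83980=371133
→ (7338680, 371133).  Check: 7338680²=53856224142400, 391·371133²=53856224142399, difference 1.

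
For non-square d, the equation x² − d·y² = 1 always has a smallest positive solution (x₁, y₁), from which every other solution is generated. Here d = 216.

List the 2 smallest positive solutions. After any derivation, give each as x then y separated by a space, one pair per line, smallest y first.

485 33
470449 32010

√216 → a₀=14, period (1,2,3,2,1,28); ℓ=6 even so k=5
i=0: a=14 ⇒ p=14, q=1
i=1: a=1 ⇒ p=15, q=1
i=2: a=2 ⇒ p=44, q=3
i=3: a=3 ⇒ p=147, q=10
i=4: a=2 ⇒ p=338, q=23
i=5: a=1 ⇒ p=485, q=33
fundamental: x₁=485, y₁=33  (since 235225 − 216·1089 = 1)
(485+33√216)^2 = 470449 + 32010√216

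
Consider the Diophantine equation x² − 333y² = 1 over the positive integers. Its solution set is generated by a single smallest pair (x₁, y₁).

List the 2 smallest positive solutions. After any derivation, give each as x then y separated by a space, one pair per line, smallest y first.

73 4
10657 584

d=333: √d = [18; 4,36] (ℓ=2, even), read p_1/q_1
a_0=18:  p_0=18·1+0=18,  q_0=18·0+1=1
a_1=4:  p_1=4·18+1=73,  q_1=4·1+0=4
→ (73, 4).  Check: 73²=5329, 333·4²=5328, difference 1.
(73+4√333)^2 = 10657 + 584√333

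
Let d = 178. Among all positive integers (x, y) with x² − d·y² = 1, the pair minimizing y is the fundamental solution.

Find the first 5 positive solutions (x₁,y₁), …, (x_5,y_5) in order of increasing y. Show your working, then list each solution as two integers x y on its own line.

[13; 2,1,12,1,2,26] for √178; ℓ=6 ⇒ convergent index 5
step 0: (13, 1)  from 13·(1,0) + (0,1)
step 1: (27, 2)  from 2·(13,1) + (1,0)
step 2: (40, 3)  from 1·(27,2) + (13,1)
step 3: (507, 38)  from 12·(40,3) + (27,2)
step 4: (547, 41)  from 1·(507,38) + (40,3)
step 5: (1601, 120)  from 2·(547,41) + (507,38)
(x₁, y₁) = (1601, 120);  1601² − 178·120² = 1 ✓
(x_2, y_2) = (1601·1601 + 178·120·120, 1601·120 + 120·1601) = (5126401, 384240)
(x_3, y_3) = (1601·5126401 + 178·120·384240, 1601·384240 + 120·5126401) = (16414734401, 1230336360)
(x_4, y_4) = (1601·16414734401 + 178·120·1230336360, 1601·1230336360 + 120·16414734401) = (52559974425601, 3939536640480)
(x_5, y_5) = (1601·52559974425601 + 178·120·3939536640480, 1601·3939536640480 + 120·52559974425601) = (168297021696040001, 12614395092480600)

1601 120
5126401 384240
16414734401 1230336360
52559974425601 3939536640480
168297021696040001 12614395092480600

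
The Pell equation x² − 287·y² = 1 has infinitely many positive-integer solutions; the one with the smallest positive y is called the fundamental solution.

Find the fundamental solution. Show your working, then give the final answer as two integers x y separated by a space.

√287 → a₀=16, period (1,15,1,32); ℓ=4 even so k=3
k=0  a_k=16  p_k/q_k = 16/1
…
k=2  a_k=15  p_k/q_k = 271/16
k=3  a_k=1  p_k/q_k = 288/17
→ (288, 17).  Check: 288²=82944, 287·17²=82943, difference 1.

288 17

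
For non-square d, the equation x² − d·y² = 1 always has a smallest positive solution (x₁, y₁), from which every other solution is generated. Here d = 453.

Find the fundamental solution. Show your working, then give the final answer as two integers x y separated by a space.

√453 = [21; 3,1,1,10,14,10,1,1,3,42, …], period ℓ=10 (even) → k=9
k=0  a_k=21  p_k/q_k = 21/1
…
k=3  a_k=1  p_k/q_k = 149/7
k=4  a_k=10  p_k/q_k = 1575/74
…
k=6  a_k=10  p_k/q_k = 223565/10504
…
k=8  a_k=1  p_k/q_k = 469329/22051
k=9  a_k=3  p_k/q_k = 1653751/77700
→ (1653751, 77700).  Check: 1653751²=2734892370001, 453·77700²=2734892370000, difference 1.

1653751 77700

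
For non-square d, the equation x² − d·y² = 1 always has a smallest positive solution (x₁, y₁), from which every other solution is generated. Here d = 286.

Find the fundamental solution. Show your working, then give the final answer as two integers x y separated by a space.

561835 33222

√286 = [16; 1,10,3,3,2,3,3,10,1,32, …], period ℓ=10 (even) → k=9
step 0: (16, 1)  from 16·(1,0) + (0,1)
step 1: (17, 1)  from 1·(16,1) + (1,0)
step 2: (186, 11)  from 10·(17,1) + (16,1)
…
step 5: (4397, 260)  from 2·(1911,113) + (575,34)
step 6: (15102, 893)  from 3·(4397,260) + (1911,113)
step 7: (49703, 2939)  from 3·(15102,893) + (4397,260)
step 8: (512132, 30283)  from 10·(49703,2939) + (15102,893)
step 9: (561835, 33222)  from 1·(512132,30283) + (49703,2939)
(x₁, y₁) = (561835, 33222);  561835² − 286·33222² = 1 ✓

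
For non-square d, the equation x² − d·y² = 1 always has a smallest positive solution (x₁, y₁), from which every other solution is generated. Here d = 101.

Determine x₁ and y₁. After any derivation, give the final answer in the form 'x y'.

[10; 20] for √101; ℓ=1 ⇒ convergent index 1
i=0: a=10 ⇒ p=10, q=1
i=1: a=20 ⇒ p=201, q=20
fundamental: x₁=201, y₁=20  (since 40401 − 101·400 = 1)

201 20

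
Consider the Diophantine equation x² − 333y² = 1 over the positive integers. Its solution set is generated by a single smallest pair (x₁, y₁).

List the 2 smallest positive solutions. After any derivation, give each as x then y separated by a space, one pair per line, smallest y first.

73 4
10657 584

√333 = [18; 4,36, …], period ℓ=2 (even) → k=1
a_0=18:  p_0=18·1+0=18,  q_0=18·0+1=1
a_1=4:  p_1=4·18+1=73,  q_1=4·1+0=4
(x₁, y₁) = (73, 4);  73² − 333·4² = 1 ✓
(73+4√333)^2 = 10657 + 584√333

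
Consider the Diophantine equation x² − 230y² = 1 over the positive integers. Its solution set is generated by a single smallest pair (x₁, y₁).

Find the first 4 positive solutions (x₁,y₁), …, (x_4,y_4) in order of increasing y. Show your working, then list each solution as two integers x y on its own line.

91 6
16561 1092
3014011 198738
548533441 36169224

[15; 6,30] for √230; ℓ=2 ⇒ convergent index 1
a_0=15:  p_0=15·1+0=15,  q_0=15·0+1=1
a_1=6:  p_1=6·15+1=91,  q_1=6·1+0=6
fundamental: x₁=91, y₁=6  (since 8281 − 230·36 = 1)
n=2: (91,6)∘(91,6) = (91·91+230·6·6, 91·6+6·91) = (16561,1092)
n=3: (16561,1092)∘(91,6) = (91·16561+230·6·1092, 91·1092+6·16561) = (3014011,198738)
n=4: (3014011,198738)∘(91,6) = (91·3014011+230·6·198738, 91·198738+6·3014011) = (548533441,36169224)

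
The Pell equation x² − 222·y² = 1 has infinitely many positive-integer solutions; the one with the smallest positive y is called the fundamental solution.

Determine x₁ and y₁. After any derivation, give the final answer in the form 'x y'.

√222 → a₀=14, period (1,8,1,28); ℓ=4 even so k=3
a_0=14:  p_0=14·1+0=14,  q_0=14·0+1=1
a_1=1:  p_1=1·14+1=15,  q_1=1·1+0=1
a_2=8:  p_2=8·15+14=134,  q_2=8·1+1=9
a_3=1:  p_3=1·134+15=149,  q_3=1·9+1=10
(x₁, y₁) = (149, 10);  149² − 222·10² = 1 ✓

149 10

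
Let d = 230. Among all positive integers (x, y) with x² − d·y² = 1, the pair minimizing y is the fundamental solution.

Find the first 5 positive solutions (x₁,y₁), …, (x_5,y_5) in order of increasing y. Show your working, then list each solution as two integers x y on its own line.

91 6
16561 1092
3014011 198738
548533441 36169224
99830072251 6582600030

√230 → a₀=15, period (6,30); ℓ=2 even so k=1
k=0  a_k=15  p_k/q_k = 15/1
k=1  a_k=6  p_k/q_k = 91/6
fundamental: x₁=91, y₁=6  (since 8281 − 230·36 = 1)
(x_2, y_2) = (91·91 + 230·6·6, 91·6 + 6·91) = (16561, 1092)
(x_3, y_3) = (91·16561 + 230·6·1092, 91·1092 + 6·16561) = (3014011, 198738)
(x_4, y_4) = (91·3014011 + 230·6·198738, 91·198738 + 6·3014011) = (548533441, 36169224)
(x_5, y_5) = (91·548533441 + 230·6·36169224, 91·36169224 + 6·548533441) = (99830072251, 6582600030)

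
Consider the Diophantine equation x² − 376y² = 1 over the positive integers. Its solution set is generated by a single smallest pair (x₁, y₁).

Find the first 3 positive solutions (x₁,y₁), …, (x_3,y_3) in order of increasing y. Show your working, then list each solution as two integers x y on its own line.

√376 → a₀=19, period (2,1,1,3,1,…,1,2,38); ℓ=16 even so k=15
step 0: (19, 1)  from 19·(1,0) + (0,1)
step 1: (39, 2)  from 2·(19,1) + (1,0)
step 2: (58, 3)  from 1·(39,2) + (19,1)
…
step 6: (1241, 64)  from 2·(446,23) + (349,18)
…
step 9: (28834, 1487)  from 2·(12953,668) + (2928,151)
step 10: (70621, 3642)  from 2·(28834,1487) + (12953,668)
step 11: (99455, 5129)  from 1·(70621,3642) + (28834,1487)
step 12: (368986, 19029)  from 3·(99455,5129) + (70621,3642)
step 13: (468441, 24158)  from 1·(368986,19029) + (99455,5129)
step 14: (837427, 43187)  from 1·(468441,24158) + (368986,19029)
step 15: (2143295, 110532)  from 2·(837427,43187) + (468441,24158)
(x₁, y₁) = (2143295, 110532);  2143295² − 376·110532² = 1 ✓
(x_2, y_2) = (2143295·2143295 + 376·110532·110532, 2143295·110532 + 110532·2143295) = (9187426914049, 473805365880)
(x_3, y_3) = (2143295·9187426914049 + 376·110532·473805365880, 2143295·473805365880 + 110532·9187426914049) = (39382732335491159615, 2031009343327438668)

2143295 110532
9187426914049 473805365880
39382732335491159615 2031009343327438668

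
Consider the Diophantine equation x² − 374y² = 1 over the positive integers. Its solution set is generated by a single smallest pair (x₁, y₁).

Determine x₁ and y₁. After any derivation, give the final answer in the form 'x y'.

3365 174

√374 → a₀=19, period (2,1,18,1,2,38); ℓ=6 even so k=5
i=0: a=19 ⇒ p=19, q=1
i=1: a=2 ⇒ p=39, q=2
i=2: a=1 ⇒ p=58, q=3
…
i=4: a=1 ⇒ p=1141, q=59
i=5: a=2 ⇒ p=3365, q=174
(x₁, y₁) = (3365, 174);  3365² − 374·174² = 1 ✓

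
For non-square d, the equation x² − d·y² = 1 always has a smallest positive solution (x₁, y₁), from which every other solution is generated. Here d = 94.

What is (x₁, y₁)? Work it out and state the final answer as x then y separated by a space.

2143295 221064

[9; 1,2,3,1,1,…,2,1,18] for √94; ℓ=16 ⇒ convergent index 15
step 0: (9, 1)  from 9·(1,0) + (0,1)
step 1: (10, 1)  from 1·(9,1) + (1,0)
step 2: (29, 3)  from 2·(10,1) + (9,1)
…
step 4: (126, 13)  from 1·(97,10) + (29,3)
step 5: (223, 23)  from 1·(126,13) + (97,10)
…
step 8: (12953, 1336)  from 8·(1464,151) + (1241,128)
…
step 10: (85038, 8771)  from 5·(14417,1487) + (12953,1336)
step 11: (99455, 10258)  from 1·(85038,8771) + (14417,1487)
…
step 14: (1490361, 153719)  from 2·(652934,67345) + (184493,19029)
step 15: (2143295, 221064)  from 1·(1490361,153719) + (652934,67345)
fundamental: x₁=2143295, y₁=221064  (since 4593713457025 − 94·48869292096 = 1)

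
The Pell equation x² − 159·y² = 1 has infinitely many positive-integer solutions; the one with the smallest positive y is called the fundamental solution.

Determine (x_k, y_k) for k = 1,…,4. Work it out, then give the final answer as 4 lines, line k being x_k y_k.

√159 → a₀=12, period (1,1,1,1,3,1,1,1,1,24); ℓ=10 even so k=9
k=0  a_k=12  p_k/q_k = 12/1
…
k=2  a_k=1  p_k/q_k = 25/2
…
k=4  a_k=1  p_k/q_k = 63/5
…
k=8  a_k=1  p_k/q_k = 807/64
k=9  a_k=1  p_k/q_k = 1324/105
fundamental: x₁=1324, y₁=105  (since 1752976 − 159·11025 = 1)
(1324+105√159)^2 = 3505951 + 278040√159
(1324+105√159)^3 = 9283756924 + 736249815√159
(1324+105√159)^4 = 24583384828801 + 1949589232080√159

1324 105
3505951 278040
9283756924 736249815
24583384828801 1949589232080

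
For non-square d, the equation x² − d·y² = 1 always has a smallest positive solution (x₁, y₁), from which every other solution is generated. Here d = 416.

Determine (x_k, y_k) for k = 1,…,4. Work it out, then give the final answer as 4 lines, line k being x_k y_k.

5201 255
54100801 2652510
562756526801 27591408765
5853793337683201 287005831321020

√416 = [20; 2,1,1,9,1,1,2,40, …], period ℓ=8 (even) → k=7
a_0=20:  p_0=20·1+0=20,  q_0=20·0+1=1
a_1=2:  p_1=2·20+1=41,  q_1=2·1+0=2
…
a_3=1:  p_3=1·61+41=102,  q_3=1·3+2=5
…
a_6=1:  p_6=1·1081+979=2060,  q_6=1·53+48=101
a_7=2:  p_7=2·2060+1081=5201,  q_7=2·101+53=255
(x₁, y₁) = (5201, 255);  5201² − 416·255² = 1 ✓
k=2:  x_2 = 5201·5201+416·255·255 = 54100801,  y_2 = 5201·255+255·5201 = 2652510
k=3:  x_3 = 5201·54100801+416·255·2652510 = 562756526801,  y_3 = 5201·2652510+255·54100801 = 27591408765
k=4:  x_4 = 5201·562756526801+416·255·27591408765 = 5853793337683201,  y_4 = 5201·27591408765+255·562756526801 = 287005831321020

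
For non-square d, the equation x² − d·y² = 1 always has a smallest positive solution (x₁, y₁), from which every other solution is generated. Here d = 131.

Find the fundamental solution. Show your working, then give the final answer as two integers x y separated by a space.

10610 927

[11; 2,4,11,4,2,22] for √131; ℓ=6 ⇒ convergent index 5
a_0=11:  p_0=11·1+0=11,  q_0=11·0+1=1
a_1=2:  p_1=2·11+1=23,  q_1=2·1+0=2
…
a_3=11:  p_3=11·103+23=1156,  q_3=11·9+2=101
a_4=4:  p_4=4·1156+103=4727,  q_4=4·101+9=413
a_5=2:  p_5=2·4727+1156=10610,  q_5=2·413+101=927
→ (10610, 927).  Check: 10610²=112572100, 131·927²=112572099, difference 1.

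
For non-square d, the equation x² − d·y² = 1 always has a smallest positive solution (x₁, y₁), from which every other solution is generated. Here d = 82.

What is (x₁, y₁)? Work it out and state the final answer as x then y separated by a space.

√82 = [9; 18, …], period ℓ=1 (odd) → k=1
k=0  a_k=9  p_k/q_k = 9/1
k=1  a_k=18  p_k/q_k = 163/18
(x₁, y₁) = (163, 18);  163² − 82·18² = 1 ✓

163 18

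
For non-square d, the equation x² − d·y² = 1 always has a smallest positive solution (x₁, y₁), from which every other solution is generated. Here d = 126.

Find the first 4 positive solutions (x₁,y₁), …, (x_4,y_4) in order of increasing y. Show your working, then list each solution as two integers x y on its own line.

√126 = [11; 4,2,4,22, …], period ℓ=4 (even) → k=3
i=0: a=11 ⇒ p=11, q=1
…
i=2: a=2 ⇒ p=101, q=9
i=3: a=4 ⇒ p=449, q=40
fundamental: x₁=449, y₁=40  (since 201601 − 126·1600 = 1)
n=2: (449,40)∘(449,40) = (449·449+126·40·40, 449·40+40·449) = (403201,35920)
n=3: (403201,35920)∘(449,40) = (449·403201+126·40·35920, 449·35920+40·403201) = (362074049,32256120)
n=4: (362074049,32256120)∘(449,40) = (449·362074049+126·40·32256120, 449·32256120+40·362074049) = (325142092801,28965959840)

449 40
403201 35920
362074049 32256120
325142092801 28965959840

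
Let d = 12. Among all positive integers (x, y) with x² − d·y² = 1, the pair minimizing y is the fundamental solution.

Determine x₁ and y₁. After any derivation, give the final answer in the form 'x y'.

√12 = [3; 2,6, …], period ℓ=2 (even) → k=1
i=0: a=3 ⇒ p=3, q=1
i=1: a=2 ⇒ p=7, q=2
(x₁, y₁) = (7, 2);  7² − 12·2² = 1 ✓

7 2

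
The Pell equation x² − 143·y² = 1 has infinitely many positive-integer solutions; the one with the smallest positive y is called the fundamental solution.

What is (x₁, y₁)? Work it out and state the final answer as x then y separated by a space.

[11; 1,22] for √143; ℓ=2 ⇒ convergent index 1
a_0=11:  p_0=11·1+0=11,  q_0=11·0+1=1
a_1=1:  p_1=1·11+1=12,  q_1=1·1+0=1
(x₁, y₁) = (12, 1);  12² − 143·1² = 1 ✓

12 1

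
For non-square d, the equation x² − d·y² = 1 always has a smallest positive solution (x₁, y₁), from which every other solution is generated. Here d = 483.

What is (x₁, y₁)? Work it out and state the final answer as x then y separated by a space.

22 1

√483 = [21; 1,42, …], period ℓ=2 (even) → k=1
k=0  a_k=21  p_k/q_k = 21/1
k=1  a_k=1  p_k/q_k = 22/1
(x₁, y₁) = (22, 1);  22² − 483·1² = 1 ✓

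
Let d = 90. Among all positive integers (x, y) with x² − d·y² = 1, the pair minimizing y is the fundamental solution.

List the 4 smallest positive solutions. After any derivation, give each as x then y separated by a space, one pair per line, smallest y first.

√90 → a₀=9, period (2,18); ℓ=2 even so k=1
k=0  a_k=9  p_k/q_k = 9/1
k=1  a_k=2  p_k/q_k = 19/2
→ (19, 2).  Check: 19²=361, 90·2²=360, difference 1.
(19+2√90)^2 = 721 + 76√90
(19+2√90)^3 = 27379 + 2886√90
(19+2√90)^4 = 1039681 + 109592√90

19 2
721 76
27379 2886
1039681 109592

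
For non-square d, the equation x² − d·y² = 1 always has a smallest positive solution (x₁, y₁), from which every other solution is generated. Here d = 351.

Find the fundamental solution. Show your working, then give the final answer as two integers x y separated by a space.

62425 3332

[18; 1,2,1,3,2,2,2,3,1,2,1,36] for √351; ℓ=12 ⇒ convergent index 11
i=0: a=18 ⇒ p=18, q=1
…
i=10: a=2 ⇒ p=45882, q=2449
i=11: a=1 ⇒ p=62425, q=3332
→ (62425, 3332).  Check: 62425²=3896880625, 351·3332²=3896880624, difference 1.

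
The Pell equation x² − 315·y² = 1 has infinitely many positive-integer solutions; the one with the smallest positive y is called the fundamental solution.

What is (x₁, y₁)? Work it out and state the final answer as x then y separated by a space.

√315 = [17; 1,2,1,34, …], period ℓ=4 (even) → k=3
i=0: a=17 ⇒ p=17, q=1
…
i=2: a=2 ⇒ p=53, q=3
i=3: a=1 ⇒ p=71, q=4
→ (71, 4).  Check: 71²=5041, 315·4²=5040, difference 1.

71 4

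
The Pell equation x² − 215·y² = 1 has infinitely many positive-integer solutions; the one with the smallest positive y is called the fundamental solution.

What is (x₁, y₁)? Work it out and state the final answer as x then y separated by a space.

√215 = [14; 1,1,1,28, …], period ℓ=4 (even) → k=3
i=0: a=14 ⇒ p=14, q=1
…
i=2: a=1 ⇒ p=29, q=2
i=3: a=1 ⇒ p=44, q=3
→ (44, 3).  Check: 44²=1936, 215·3²=1935, difference 1.

44 3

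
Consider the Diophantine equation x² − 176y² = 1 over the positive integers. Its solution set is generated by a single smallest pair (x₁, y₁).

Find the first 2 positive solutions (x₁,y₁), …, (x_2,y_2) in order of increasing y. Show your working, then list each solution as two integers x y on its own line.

199 15
79201 5970

[13; 3,1,3,26] for √176; ℓ=4 ⇒ convergent index 3
step 0: (13, 1)  from 13·(1,0) + (0,1)
step 1: (40, 3)  from 3·(13,1) + (1,0)
step 2: (53, 4)  from 1·(40,3) + (13,1)
step 3: (199, 15)  from 3·(53,4) + (40,3)
fundamental: x₁=199, y₁=15  (since 39601 − 176·225 = 1)
n=2: (199,15)∘(199,15) = (199·199+176·15·15, 199·15+15·199) = (79201,5970)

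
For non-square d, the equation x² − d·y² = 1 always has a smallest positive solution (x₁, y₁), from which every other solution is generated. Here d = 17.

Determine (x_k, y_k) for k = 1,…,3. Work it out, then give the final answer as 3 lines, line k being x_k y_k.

33 8
2177 528
143649 34840

[4; 8] for √17; ℓ=1 ⇒ convergent index 1
i=0: a=4 ⇒ p=4, q=1
i=1: a=8 ⇒ p=33, q=8
fundamental: x₁=33, y₁=8  (since 1089 − 17·64 = 1)
(x_2, y_2) = (33·33 + 17·8·8, 33·8 + 8·33) = (2177, 528)
(x_3, y_3) = (33·2177 + 17·8·528, 33·528 + 8·2177) = (143649, 34840)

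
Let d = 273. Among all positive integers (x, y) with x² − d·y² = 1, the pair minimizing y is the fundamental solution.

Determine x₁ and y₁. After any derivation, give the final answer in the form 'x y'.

√273 = [16; 1,1,10,1,1,32, …], period ℓ=6 (even) → k=5
k=0  a_k=16  p_k/q_k = 16/1
…
k=2  a_k=1  p_k/q_k = 33/2
k=3  a_k=10  p_k/q_k = 347/21
k=4  a_k=1  p_k/q_k = 380/23
k=5  a_k=1  p_k/q_k = 727/44
fundamental: x₁=727, y₁=44  (since 528529 − 273·1936 = 1)

727 44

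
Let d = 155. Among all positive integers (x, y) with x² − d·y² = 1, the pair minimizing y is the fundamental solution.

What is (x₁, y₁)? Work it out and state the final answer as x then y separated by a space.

√155 → a₀=12, period (2,4,2,24); ℓ=4 even so k=3
step 0: (12, 1)  from 12·(1,0) + (0,1)
step 1: (25, 2)  from 2·(12,1) + (1,0)
step 2: (112, 9)  from 4·(25,2) + (12,1)
step 3: (249, 20)  from 2·(112,9) + (25,2)
(x₁, y₁) = (249, 20);  249² − 155·20² = 1 ✓

249 20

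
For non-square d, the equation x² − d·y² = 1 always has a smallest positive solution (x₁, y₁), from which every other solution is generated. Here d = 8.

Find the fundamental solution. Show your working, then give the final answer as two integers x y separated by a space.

3 1

√8 = [2; 1,4, …], period ℓ=2 (even) → k=1
step 0: (2, 1)  from 2·(1,0) + (0,1)
step 1: (3, 1)  from 1·(2,1) + (1,0)
(x₁, y₁) = (3, 1);  3² − 8·1² = 1 ✓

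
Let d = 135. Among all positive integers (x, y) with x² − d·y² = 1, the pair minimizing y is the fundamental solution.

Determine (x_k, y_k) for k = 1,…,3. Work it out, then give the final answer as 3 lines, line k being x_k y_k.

√135 → a₀=11, period (1,1,1,1,1,1,1,22); ℓ=8 even so k=7
step 0: (11, 1)  from 11·(1,0) + (0,1)
…
step 6: (151, 13)  from 1·(93,8) + (58,5)
step 7: (244, 21)  from 1·(151,13) + (93,8)
(x₁, y₁) = (244, 21);  244² − 135·21² = 1 ✓
(244+21√135)^2 = 119071 + 10248√135
(244+21√135)^3 = 58106404 + 5001003√135

244 21
119071 10248
58106404 5001003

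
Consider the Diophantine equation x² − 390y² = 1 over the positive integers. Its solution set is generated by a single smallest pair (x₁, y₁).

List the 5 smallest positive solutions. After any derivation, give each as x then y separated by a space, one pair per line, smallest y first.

79 4
12481 632
1971919 99852
311550721 15775984
49223041999 2492505620

√390 = [19; 1,2,1,38, …], period ℓ=4 (even) → k=3
i=0: a=19 ⇒ p=19, q=1
…
i=2: a=2 ⇒ p=59, q=3
i=3: a=1 ⇒ p=79, q=4
fundamental: x₁=79, y₁=4  (since 6241 − 390·16 = 1)
k=2:  x_2 = 79·79+390·4·4 = 12481,  y_2 = 79·4+4·79 = 632
k=3:  x_3 = 79·12481+390·4·632 = 1971919,  y_3 = 79·632+4·12481 = 99852
k=4:  x_4 = 79·1971919+390·4·99852 = 311550721,  y_4 = 79·99852+4·1971919 = 15775984
k=5:  x_5 = 79·311550721+390·4·15775984 = 49223041999,  y_5 = 79·15775984+4·311550721 = 2492505620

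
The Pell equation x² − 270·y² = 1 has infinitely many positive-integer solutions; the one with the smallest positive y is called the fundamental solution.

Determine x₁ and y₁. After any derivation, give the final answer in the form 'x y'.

d=270: √d = [16; 2,3,6,3,2,32] (ℓ=6, even), read p_5/q_5
k=0  a_k=16  p_k/q_k = 16/1
…
k=3  a_k=6  p_k/q_k = 723/44
k=4  a_k=3  p_k/q_k = 2284/139
k=5  a_k=2  p_k/q_k = 5291/322
(x₁, y₁) = (5291, 322);  5291² − 270·322² = 1 ✓

5291 322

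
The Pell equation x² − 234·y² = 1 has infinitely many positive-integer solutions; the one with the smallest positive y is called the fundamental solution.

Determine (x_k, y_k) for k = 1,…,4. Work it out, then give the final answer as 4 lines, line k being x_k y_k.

d=234: √d = [15; 3,2,1,2,1,2,3,30] (ℓ=8, even), read p_7/q_7
i=0: a=15 ⇒ p=15, q=1
i=1: a=3 ⇒ p=46, q=3
i=2: a=2 ⇒ p=107, q=7
i=3: a=1 ⇒ p=153, q=10
i=4: a=2 ⇒ p=413, q=27
i=5: a=1 ⇒ p=566, q=37
i=6: a=2 ⇒ p=1545, q=101
i=7: a=3 ⇒ p=5201, q=340
→ (5201, 340).  Check: 5201²=27050401, 234·340²=27050400, difference 1.
(5201+340√234)^2 = 54100801 + 3536680√234
(5201+340√234)^3 = 562756526801 + 36788545020√234
(5201+340√234)^4 = 5853793337683201 + 382674441761360√234

5201 340
54100801 3536680
562756526801 36788545020
5853793337683201 382674441761360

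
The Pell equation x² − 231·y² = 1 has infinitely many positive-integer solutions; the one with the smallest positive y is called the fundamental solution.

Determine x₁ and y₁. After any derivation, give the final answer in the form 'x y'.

d=231: √d = [15; 5,30] (ℓ=2, even), read p_1/q_1
i=0: a=15 ⇒ p=15, q=1
i=1: a=5 ⇒ p=76, q=5
fundamental: x₁=76, y₁=5  (since 5776 − 231·25 = 1)

76 5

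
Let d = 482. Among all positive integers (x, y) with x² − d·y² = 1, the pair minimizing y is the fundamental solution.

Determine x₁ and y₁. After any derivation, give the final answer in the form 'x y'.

√482 → a₀=21, period (1,20,1,42); ℓ=4 even so k=3
step 0: (21, 1)  from 21·(1,0) + (0,1)
step 1: (22, 1)  from 1·(21,1) + (1,0)
step 2: (461, 21)  from 20·(22,1) + (21,1)
step 3: (483, 22)  from 1·(461,21) + (22,1)
→ (483, 22).  Check: 483²=233289, 482·22²=233288, difference 1.

483 22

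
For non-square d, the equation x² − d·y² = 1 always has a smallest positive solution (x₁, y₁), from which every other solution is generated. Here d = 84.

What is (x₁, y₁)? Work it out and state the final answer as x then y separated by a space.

55 6

√84 → a₀=9, period (6,18); ℓ=2 even so k=1
i=0: a=9 ⇒ p=9, q=1
i=1: a=6 ⇒ p=55, q=6
(x₁, y₁) = (55, 6);  55² − 84·6² = 1 ✓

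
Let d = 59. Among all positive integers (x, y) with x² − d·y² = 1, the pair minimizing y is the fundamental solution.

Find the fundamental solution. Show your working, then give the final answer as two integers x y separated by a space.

530 69

d=59: √d = [7; 1,2,7,2,1,14] (ℓ=6, even), read p_5/q_5
step 0: (7, 1)  from 7·(1,0) + (0,1)
…
step 2: (23, 3)  from 2·(8,1) + (7,1)
…
step 4: (361, 47)  from 2·(169,22) + (23,3)
step 5: (530, 69)  from 1·(361,47) + (169,22)
(x₁, y₁) = (530, 69);  530² − 59·69² = 1 ✓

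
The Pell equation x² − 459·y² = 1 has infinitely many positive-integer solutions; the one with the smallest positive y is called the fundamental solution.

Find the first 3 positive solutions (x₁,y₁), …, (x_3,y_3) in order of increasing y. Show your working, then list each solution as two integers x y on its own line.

499850 23331
499700044999 23324000700
499550134985000450 23317003499766669

√459 = [21; 2,2,1,4,21,4,1,2,2,42, …], period ℓ=10 (even) → k=9
step 0: (21, 1)  from 21·(1,0) + (0,1)
…
step 2: (107, 5)  from 2·(43,2) + (21,1)
step 3: (150, 7)  from 1·(107,5) + (43,2)
step 4: (707, 33)  from 4·(150,7) + (107,5)
…
step 6: (60695, 2833)  from 4·(14997,700) + (707,33)
…
step 8: (212079, 9899)  from 2·(75692,3533) + (60695,2833)
step 9: (499850, 23331)  from 2·(212079,9899) + (75692,3533)
→ (499850, 23331).  Check: 499850²=249850022500, 459·23331²=249850022499, difference 1.
k=2:  x_2 = 499850·499850+459·23331·23331 = 499700044999,  y_2 = 499850·23331+23331·499850 = 23324000700
k=3:  x_3 = 499850·499700044999+459·23331·23324000700 = 499550134985000450,  y_3 = 499850·23324000700+23331·499700044999 = 23317003499766669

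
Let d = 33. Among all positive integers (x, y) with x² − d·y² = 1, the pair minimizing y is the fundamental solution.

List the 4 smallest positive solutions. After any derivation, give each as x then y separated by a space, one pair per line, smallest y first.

23 4
1057 184
48599 8460
2234497 388976

[5; 1,2,1,10] for √33; ℓ=4 ⇒ convergent index 3
i=0: a=5 ⇒ p=5, q=1
i=1: a=1 ⇒ p=6, q=1
i=2: a=2 ⇒ p=17, q=3
i=3: a=1 ⇒ p=23, q=4
(x₁, y₁) = (23, 4);  23² − 33·4² = 1 ✓
(23+4√33)^2 = 1057 + 184√33
(23+4√33)^3 = 48599 + 8460√33
(23+4√33)^4 = 2234497 + 388976√33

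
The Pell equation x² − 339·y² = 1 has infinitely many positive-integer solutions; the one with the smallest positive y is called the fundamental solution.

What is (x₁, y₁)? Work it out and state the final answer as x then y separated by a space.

97970 5321

√339 → a₀=18, period (2,2,2,1,17,1,2,2,2,36); ℓ=10 even so k=9
a_0=18:  p_0=18·1+0=18,  q_0=18·0+1=1
a_1=2:  p_1=2·18+1=37,  q_1=2·1+0=2
…
a_8=2:  p_8=2·17252+5855=40359,  q_8=2·937+318=2192
a_9=2:  p_9=2·40359+17252=97970,  q_9=2·2192+937=5321
fundamental: x₁=97970, y₁=5321  (since 9598120900 − 339·28313041 = 1)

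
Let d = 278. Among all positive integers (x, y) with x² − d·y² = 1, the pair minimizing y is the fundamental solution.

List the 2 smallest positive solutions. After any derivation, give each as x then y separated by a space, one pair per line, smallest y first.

√278 = [16; 1,2,16,2,1,32, …], period ℓ=6 (even) → k=5
step 0: (16, 1)  from 16·(1,0) + (0,1)
step 1: (17, 1)  from 1·(16,1) + (1,0)
step 2: (50, 3)  from 2·(17,1) + (16,1)
…
step 4: (1684, 101)  from 2·(817,49) + (50,3)
step 5: (2501, 150)  from 1·(1684,101) + (817,49)
fundamental: x₁=2501, y₁=150  (since 6255001 − 278·22500 = 1)
n=2: (2501,150)∘(2501,150) = (2501·2501+278·150·150, 2501·150+150·2501) = (12510001,750300)

2501 150
12510001 750300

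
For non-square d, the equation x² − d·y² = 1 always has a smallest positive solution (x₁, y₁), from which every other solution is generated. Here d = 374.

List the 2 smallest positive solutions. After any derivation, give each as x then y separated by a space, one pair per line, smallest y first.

3365 174
22646449 1171020

√374 → a₀=19, period (2,1,18,1,2,38); ℓ=6 even so k=5
i=0: a=19 ⇒ p=19, q=1
…
i=2: a=1 ⇒ p=58, q=3
…
i=4: a=1 ⇒ p=1141, q=59
i=5: a=2 ⇒ p=3365, q=174
(x₁, y₁) = (3365, 174);  3365² − 374·174² = 1 ✓
(x_2, y_2) = (3365·3365 + 374·174·174, 3365·174 + 174·3365) = (22646449, 1171020)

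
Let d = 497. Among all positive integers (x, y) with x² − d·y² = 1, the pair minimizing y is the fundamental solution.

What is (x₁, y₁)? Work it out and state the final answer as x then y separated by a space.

1201887 53912

√497 → a₀=22, period (3,2,2,5,6,5,2,2,3,44); ℓ=10 even so k=9
k=0  a_k=22  p_k/q_k = 22/1
k=1  a_k=3  p_k/q_k = 67/3
k=2  a_k=2  p_k/q_k = 156/7
…
k=4  a_k=5  p_k/q_k = 2051/92
k=5  a_k=6  p_k/q_k = 12685/569
k=6  a_k=5  p_k/q_k = 65476/2937
k=7  a_k=2  p_k/q_k = 143637/6443
k=8  a_k=2  p_k/q_k = 352750/15823
k=9  a_k=3  p_k/q_k = 1201887/53912
→ (1201887, 53912).  Check: 1201887²=1444532360769, 497·53912²=1444532360768, difference 1.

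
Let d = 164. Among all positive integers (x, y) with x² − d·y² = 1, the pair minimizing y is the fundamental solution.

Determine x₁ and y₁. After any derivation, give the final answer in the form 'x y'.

d=164: √d = [12; 1,4,6,4,1,24] (ℓ=6, even), read p_5/q_5
i=0: a=12 ⇒ p=12, q=1
i=1: a=1 ⇒ p=13, q=1
i=2: a=4 ⇒ p=64, q=5
i=3: a=6 ⇒ p=397, q=31
i=4: a=4 ⇒ p=1652, q=129
i=5: a=1 ⇒ p=2049, q=160
(x₁, y₁) = (2049, 160);  2049² − 164·160² = 1 ✓

2049 160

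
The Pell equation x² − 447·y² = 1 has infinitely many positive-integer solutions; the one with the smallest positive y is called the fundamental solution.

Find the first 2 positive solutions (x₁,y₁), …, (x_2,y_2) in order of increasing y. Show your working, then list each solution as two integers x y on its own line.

√447 = [21; 7,42, …], period ℓ=2 (even) → k=1
a_0=21:  p_0=21·1+0=21,  q_0=21·0+1=1
a_1=7:  p_1=7·21+1=148,  q_1=7·1+0=7
fundamental: x₁=148, y₁=7  (since 21904 − 447·49 = 1)
(148+7√447)^2 = 43807 + 2072√447

148 7
43807 2072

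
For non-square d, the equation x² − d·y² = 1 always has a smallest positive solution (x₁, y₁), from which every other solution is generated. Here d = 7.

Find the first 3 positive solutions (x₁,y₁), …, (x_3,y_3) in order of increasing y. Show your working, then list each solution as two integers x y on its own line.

d=7: √d = [2; 1,1,1,4] (ℓ=4, even), read p_3/q_3
step 0: (2, 1)  from 2·(1,0) + (0,1)
…
step 2: (5, 2)  from 1·(3,1) + (2,1)
step 3: (8, 3)  from 1·(5,2) + (3,1)
fundamental: x₁=8, y₁=3  (since 64 − 7·9 = 1)
(x_2, y_2) = (8·8 + 7·3·3, 8·3 + 3·8) = (127, 48)
(x_3, y_3) = (8·127 + 7·3·48, 8·48 + 3·127) = (2024, 765)

8 3
127 48
2024 765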